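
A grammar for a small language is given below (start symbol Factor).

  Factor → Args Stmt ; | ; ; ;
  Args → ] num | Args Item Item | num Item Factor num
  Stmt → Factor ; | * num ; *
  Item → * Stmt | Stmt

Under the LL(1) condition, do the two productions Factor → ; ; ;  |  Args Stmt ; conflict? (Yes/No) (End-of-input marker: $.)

FIRST(; ; ;) = { ; } and FIRST(Args Stmt ;) = { ], num }.
The FIRST sets are disjoint and neither alternative is nullable — no conflict.

No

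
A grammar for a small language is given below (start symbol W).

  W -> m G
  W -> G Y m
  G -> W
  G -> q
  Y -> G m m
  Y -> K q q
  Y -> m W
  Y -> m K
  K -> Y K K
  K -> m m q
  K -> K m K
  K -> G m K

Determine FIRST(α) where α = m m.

{ m }

m is a terminal; add {m} and stop.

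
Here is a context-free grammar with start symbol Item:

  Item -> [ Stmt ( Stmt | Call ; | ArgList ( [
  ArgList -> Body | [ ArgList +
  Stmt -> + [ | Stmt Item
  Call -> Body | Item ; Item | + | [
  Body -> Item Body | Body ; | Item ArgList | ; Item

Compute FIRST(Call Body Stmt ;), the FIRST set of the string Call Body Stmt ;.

{ +, ;, [ }

Add FIRST(Call) = { +, ;, [ }; Call is not nullable, stop.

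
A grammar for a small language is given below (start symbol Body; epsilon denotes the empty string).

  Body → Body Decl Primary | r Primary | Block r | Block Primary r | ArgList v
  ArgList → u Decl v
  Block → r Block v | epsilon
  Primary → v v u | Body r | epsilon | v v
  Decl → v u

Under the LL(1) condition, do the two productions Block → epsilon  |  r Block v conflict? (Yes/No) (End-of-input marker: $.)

FIRST(epsilon) = { epsilon } and FIRST(r Block v) = { r }.
The first alternative is nullable and FOLLOW(Block) = { r, u, v } shares r with FIRST of the second — conflict.

Yes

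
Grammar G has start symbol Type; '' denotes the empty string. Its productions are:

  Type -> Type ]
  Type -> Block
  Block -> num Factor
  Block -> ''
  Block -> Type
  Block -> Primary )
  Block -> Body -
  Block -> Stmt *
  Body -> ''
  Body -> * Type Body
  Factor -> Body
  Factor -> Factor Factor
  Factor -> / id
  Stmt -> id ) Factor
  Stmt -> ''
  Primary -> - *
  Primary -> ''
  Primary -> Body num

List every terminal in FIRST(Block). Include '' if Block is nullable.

Block -> num Factor contributes {num}.
Block -> '' contributes ''.
From Block -> Type: add FIRST(Type) = { ), *, -, ], id, num, '' } (including '' since Type is nullable).
From Block -> Primary ): Primary nullable, take FIRST(Primary) ∪ {)} = { ), *, -, num }.
From Block -> Body -: Body nullable, take FIRST(Body) ∪ {-} = { *, - }.
From Block -> Stmt *: Stmt nullable, take FIRST(Stmt) ∪ {*} = { *, id }.
Union: FIRST(Block) = { ), *, -, ], id, num, '' }.

{ ), *, -, ], id, num, '' }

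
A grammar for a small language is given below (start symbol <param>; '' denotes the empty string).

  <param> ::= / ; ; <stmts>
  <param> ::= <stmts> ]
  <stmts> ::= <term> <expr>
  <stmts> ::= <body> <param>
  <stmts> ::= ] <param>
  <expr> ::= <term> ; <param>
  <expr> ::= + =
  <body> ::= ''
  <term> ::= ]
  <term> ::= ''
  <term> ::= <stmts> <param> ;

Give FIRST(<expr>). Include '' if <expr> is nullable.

From <expr> ::= <term> ; <param>: <term> nullable, take FIRST(<term>) ∪ {;} = { +, /, ;, ] }.
<expr> ::= + = contributes {+}.
Union: FIRST(<expr>) = { +, /, ;, ] }.

{ +, /, ;, ] }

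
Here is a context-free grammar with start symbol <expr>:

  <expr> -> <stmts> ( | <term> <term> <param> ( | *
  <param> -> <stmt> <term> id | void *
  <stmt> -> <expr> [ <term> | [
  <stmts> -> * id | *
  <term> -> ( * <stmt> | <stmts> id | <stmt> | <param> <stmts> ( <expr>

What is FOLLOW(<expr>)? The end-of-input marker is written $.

{ $, (, *, [, id, void }

<expr> is the start symbol, so $ ∈ FOLLOW(<expr>).
In <stmt> -> <expr> [ <term>: add FIRST([ <term>) = { [ }.
In <term> -> <param> <stmts> ( <expr>: <expr> is at the end, add FOLLOW(<term>) = { (, *, [, id, void }.
Union: FOLLOW(<expr>) = { $, (, *, [, id, void }.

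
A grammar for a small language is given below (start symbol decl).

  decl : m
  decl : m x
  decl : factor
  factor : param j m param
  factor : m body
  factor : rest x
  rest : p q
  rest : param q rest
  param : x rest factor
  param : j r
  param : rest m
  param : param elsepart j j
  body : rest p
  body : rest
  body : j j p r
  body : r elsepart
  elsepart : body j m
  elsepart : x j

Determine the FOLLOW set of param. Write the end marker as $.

{ $, j, p, q, r, x }

In factor : param j m param: add FIRST(j m param) = { j }.
In factor : param j m param: param is at the end, add FOLLOW(factor) = { $, j, p, q, r, x }.
In rest : param q rest: add FIRST(q rest) = { q }.
In param : param elsepart j j: add FIRST(elsepart j j) = { j, p, r, x }.
Union: FOLLOW(param) = { $, j, p, q, r, x }.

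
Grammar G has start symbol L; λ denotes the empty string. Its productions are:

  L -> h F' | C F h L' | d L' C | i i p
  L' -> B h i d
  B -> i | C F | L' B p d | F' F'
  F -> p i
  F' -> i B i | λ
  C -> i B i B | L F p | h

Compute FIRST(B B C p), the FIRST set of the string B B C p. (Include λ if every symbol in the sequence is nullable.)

{ d, h, i }

Add FIRST(B)\{λ} = { d, h, i }; B is nullable, continue.
Add FIRST(B)\{λ} = { d, h, i }; B is nullable, continue.
Add FIRST(C) = { d, h, i }; C is not nullable, stop.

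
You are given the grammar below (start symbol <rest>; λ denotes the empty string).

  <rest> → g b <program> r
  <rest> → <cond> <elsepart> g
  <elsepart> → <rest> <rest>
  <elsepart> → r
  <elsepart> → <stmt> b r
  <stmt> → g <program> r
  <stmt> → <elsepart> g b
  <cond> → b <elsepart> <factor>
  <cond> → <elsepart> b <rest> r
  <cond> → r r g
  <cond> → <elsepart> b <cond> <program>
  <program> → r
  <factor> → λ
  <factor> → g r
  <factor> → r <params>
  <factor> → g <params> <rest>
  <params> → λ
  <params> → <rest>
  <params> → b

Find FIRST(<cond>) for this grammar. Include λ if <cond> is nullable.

{ b, g, r }

<cond> → b <elsepart> <factor> contributes {b}.
From <cond> → <elsepart> b <rest> r: add FIRST(<elsepart>) = { b, g, r }.
<cond> → r r g contributes {r}.
From <cond> → <elsepart> b <cond> <program>: add FIRST(<elsepart>) = { b, g, r }.
Union: FIRST(<cond>) = { b, g, r }.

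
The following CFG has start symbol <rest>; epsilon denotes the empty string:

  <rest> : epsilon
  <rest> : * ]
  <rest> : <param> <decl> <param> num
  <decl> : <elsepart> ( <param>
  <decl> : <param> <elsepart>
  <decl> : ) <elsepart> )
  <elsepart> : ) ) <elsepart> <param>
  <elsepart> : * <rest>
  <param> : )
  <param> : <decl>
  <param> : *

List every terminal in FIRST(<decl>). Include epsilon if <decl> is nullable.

From <decl> : <elsepart> ( <param>: add FIRST(<elsepart>) = { ), * }.
From <decl> : <param> <elsepart>: add FIRST(<param>) = { ), * }.
<decl> : ) <elsepart> ) contributes {)}.
Union: FIRST(<decl>) = { ), * }.

{ ), * }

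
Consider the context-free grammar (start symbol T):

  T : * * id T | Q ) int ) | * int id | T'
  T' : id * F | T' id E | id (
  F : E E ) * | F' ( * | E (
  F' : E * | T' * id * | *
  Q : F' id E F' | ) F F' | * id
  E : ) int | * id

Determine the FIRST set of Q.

From Q : F' id E F': add FIRST(F') = { ), *, id }.
Q : ) F F' contributes {)}.
Q : * id contributes {*}.
Union: FIRST(Q) = { ), *, id }.

{ ), *, id }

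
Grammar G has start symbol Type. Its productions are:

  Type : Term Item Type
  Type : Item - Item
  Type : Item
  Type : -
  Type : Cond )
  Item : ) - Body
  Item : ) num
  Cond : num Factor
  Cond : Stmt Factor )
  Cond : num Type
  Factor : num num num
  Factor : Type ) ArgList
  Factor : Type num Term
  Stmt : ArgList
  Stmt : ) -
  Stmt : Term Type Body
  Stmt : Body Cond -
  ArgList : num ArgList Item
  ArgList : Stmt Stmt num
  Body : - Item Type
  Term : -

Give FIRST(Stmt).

{ ), -, num }

From Stmt : ArgList: add FIRST(ArgList) = { ), -, num }.
Stmt : ) - contributes {)}.
From Stmt : Term Type Body: add FIRST(Term) = { - }.
From Stmt : Body Cond -: add FIRST(Body) = { - }.
Union: FIRST(Stmt) = { ), -, num }.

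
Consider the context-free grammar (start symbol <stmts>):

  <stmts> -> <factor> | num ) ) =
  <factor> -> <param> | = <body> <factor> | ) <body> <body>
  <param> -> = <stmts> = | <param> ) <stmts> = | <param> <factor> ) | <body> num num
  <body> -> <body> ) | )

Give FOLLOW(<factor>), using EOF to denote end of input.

{ EOF, ), = }

In <stmts> -> <factor>: <factor> is at the end, add FOLLOW(<stmts>) = { EOF, = }.
In <factor> -> = <body> <factor>: <factor> is at the end, add FOLLOW(<factor>) = { EOF, ), = }.
In <param> -> <param> <factor> ): add FIRST()) = { ) }.
Union: FOLLOW(<factor>) = { EOF, ), = }.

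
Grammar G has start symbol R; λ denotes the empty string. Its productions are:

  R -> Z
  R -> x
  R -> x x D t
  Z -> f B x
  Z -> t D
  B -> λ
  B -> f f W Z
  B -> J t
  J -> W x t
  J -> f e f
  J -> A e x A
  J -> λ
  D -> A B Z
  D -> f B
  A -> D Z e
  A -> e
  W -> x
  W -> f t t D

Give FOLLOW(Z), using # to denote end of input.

{ #, e, f, t, x }

In R -> Z: Z is at the end, add FOLLOW(R) = { # }.
In B -> f f W Z: Z is at the end, add FOLLOW(B) = { #, e, f, t, x }.
In D -> A B Z: Z is at the end, add FOLLOW(D) = { #, e, f, t, x }.
In A -> D Z e: add FIRST(e) = { e }.
Union: FOLLOW(Z) = { #, e, f, t, x }.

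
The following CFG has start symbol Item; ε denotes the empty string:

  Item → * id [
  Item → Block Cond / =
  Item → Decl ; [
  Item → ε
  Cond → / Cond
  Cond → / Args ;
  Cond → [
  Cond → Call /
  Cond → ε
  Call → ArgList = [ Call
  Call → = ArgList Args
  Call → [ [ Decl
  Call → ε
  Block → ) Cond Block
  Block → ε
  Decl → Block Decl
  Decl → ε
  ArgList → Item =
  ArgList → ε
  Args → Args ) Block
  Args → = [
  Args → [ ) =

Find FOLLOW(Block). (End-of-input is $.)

{ ), *, /, ;, =, [ }

In Item → Block Cond / =: add FIRST(Cond / =) = { ), *, /, ;, =, [ }.
In Block → ) Cond Block: Block is at the end, add FOLLOW(Block) = { ), *, /, ;, =, [ }.
In Decl → Block Decl: add FIRST(Decl)\{ε} = { ) }.
  Since Decl is nullable, also add FOLLOW(Decl) = { /, ; }.
In Args → Args ) Block: Block is at the end, add FOLLOW(Args) = { ), /, ; }.
Union: FOLLOW(Block) = { ), *, /, ;, =, [ }.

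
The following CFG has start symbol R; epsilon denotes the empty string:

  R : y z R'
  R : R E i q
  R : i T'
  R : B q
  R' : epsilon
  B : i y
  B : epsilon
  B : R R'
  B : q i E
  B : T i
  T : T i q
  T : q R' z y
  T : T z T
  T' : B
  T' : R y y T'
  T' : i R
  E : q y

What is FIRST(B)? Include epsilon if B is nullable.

{ i, q, y, epsilon }

B : i y contributes {i}.
B : epsilon contributes epsilon.
From B : R R': add FIRST(R) = { i, q, y }.
B : q i E contributes {q}.
From B : T i: add FIRST(T) = { q }.
Union: FIRST(B) = { i, q, y, epsilon }.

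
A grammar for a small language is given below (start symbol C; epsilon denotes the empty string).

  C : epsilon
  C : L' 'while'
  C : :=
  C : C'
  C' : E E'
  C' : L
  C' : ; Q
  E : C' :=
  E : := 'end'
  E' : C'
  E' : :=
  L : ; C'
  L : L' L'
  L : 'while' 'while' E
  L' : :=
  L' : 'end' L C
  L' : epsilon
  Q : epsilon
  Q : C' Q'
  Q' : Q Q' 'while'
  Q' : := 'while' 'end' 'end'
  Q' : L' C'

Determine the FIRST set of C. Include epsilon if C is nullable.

C : epsilon contributes epsilon.
From C : L' 'while': L' nullable, take FIRST(L') ∪ {'while'} = { 'end', 'while', := }.
C : := contributes {:=}.
From C : C': add FIRST(C') = { 'end', 'while', :=, ;, epsilon } (including epsilon since C' is nullable).
Union: FIRST(C) = { 'end', 'while', :=, ;, epsilon }.

{ 'end', 'while', :=, ;, epsilon }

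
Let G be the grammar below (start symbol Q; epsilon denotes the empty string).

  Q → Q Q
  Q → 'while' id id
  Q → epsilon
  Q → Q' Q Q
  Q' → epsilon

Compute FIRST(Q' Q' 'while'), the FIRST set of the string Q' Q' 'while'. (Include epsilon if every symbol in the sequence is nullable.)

Add FIRST(Q')\{epsilon} = {  }; Q' is nullable, continue.
Add FIRST(Q')\{epsilon} = {  }; Q' is nullable, continue.
'while' is a terminal; add {'while'} and stop.

{ 'while' }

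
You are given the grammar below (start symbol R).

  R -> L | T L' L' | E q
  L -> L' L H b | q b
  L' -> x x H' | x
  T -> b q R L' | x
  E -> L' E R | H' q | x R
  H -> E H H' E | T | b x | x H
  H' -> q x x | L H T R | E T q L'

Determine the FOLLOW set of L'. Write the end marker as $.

In R -> T L' L': add FIRST(L') = { x }.
In R -> T L' L': L' is at the end, add FOLLOW(R) = { $, b, q, x }.
In L -> L' L H b: add FIRST(L H b) = { q, x }.
In T -> b q R L': L' is at the end, add FOLLOW(T) = { b, q, x }.
In E -> L' E R: add FIRST(E R) = { q, x }.
In H' -> E T q L': L' is at the end, add FOLLOW(H') = { $, b, q, x }.
Union: FOLLOW(L') = { $, b, q, x }.

{ $, b, q, x }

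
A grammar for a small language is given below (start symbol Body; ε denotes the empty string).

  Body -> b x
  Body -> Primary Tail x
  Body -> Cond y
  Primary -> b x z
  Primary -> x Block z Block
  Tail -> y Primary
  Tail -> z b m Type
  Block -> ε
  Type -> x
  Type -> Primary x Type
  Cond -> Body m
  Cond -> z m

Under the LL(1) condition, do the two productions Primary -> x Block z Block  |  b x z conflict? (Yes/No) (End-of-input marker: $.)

No

FIRST(x Block z Block) = { x } and FIRST(b x z) = { b }.
The FIRST sets are disjoint and neither alternative is nullable — no conflict.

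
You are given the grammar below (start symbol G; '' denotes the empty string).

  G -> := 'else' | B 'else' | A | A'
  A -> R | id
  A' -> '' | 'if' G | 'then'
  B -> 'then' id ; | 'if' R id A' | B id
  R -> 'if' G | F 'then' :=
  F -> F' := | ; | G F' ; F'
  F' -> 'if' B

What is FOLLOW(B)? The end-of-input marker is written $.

In G -> B 'else': add FIRST('else') = { 'else' }.
In B -> B id: add FIRST(id) = { id }.
In F' -> 'if' B: B is at the end, add FOLLOW(F') = { 'then', :=, ; }.
Union: FOLLOW(B) = { 'else', 'then', :=, ;, id }.

{ 'else', 'then', :=, ;, id }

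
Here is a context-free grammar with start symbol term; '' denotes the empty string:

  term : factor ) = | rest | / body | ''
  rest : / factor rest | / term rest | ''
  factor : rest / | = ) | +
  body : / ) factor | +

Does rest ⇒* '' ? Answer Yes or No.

rest has an ''-production, so rest ⇒ ''.

Yes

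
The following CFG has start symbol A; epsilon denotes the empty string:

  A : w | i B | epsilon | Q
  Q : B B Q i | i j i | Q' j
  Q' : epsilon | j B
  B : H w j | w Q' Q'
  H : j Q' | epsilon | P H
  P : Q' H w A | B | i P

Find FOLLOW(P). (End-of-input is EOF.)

In H : P H: add FIRST(H)\{epsilon} = { i, j, w }.
  Since H is nullable, also add FOLLOW(H) = { w }.
In P : i P: P is at the end, add FOLLOW(P) = { i, j, w }.
Union: FOLLOW(P) = { i, j, w }.

{ i, j, w }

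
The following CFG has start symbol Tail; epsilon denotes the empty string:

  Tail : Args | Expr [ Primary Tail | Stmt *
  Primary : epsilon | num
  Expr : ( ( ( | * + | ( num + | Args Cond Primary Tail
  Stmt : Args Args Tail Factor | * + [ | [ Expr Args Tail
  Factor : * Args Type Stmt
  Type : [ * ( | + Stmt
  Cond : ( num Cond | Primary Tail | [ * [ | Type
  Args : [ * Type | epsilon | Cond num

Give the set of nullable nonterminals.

{ Args, Cond, Expr, Primary, Tail }

Directly nullable (have an epsilon-production): Primary, Args.
Tail : Args with every symbol nullable, so Tail is nullable.
Expr : Args Cond Primary Tail with every symbol nullable, so Expr is nullable.
Cond : Primary Tail with every symbol nullable, so Cond is nullable.
No other nonterminal has a production whose RHS symbols are all nullable.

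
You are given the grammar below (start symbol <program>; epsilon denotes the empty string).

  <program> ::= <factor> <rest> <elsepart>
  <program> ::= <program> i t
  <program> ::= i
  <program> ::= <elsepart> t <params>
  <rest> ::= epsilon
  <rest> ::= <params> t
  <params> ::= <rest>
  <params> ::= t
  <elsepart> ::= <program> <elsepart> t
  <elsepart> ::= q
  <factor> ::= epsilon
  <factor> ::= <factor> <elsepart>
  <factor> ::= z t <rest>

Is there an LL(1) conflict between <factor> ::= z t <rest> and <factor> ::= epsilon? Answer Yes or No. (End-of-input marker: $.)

FIRST(z t <rest>) = { z } and FIRST(epsilon) = { epsilon }.
The second alternative is nullable and FOLLOW(<factor>) = { i, q, t, z } shares z with FIRST of the first — conflict.

Yes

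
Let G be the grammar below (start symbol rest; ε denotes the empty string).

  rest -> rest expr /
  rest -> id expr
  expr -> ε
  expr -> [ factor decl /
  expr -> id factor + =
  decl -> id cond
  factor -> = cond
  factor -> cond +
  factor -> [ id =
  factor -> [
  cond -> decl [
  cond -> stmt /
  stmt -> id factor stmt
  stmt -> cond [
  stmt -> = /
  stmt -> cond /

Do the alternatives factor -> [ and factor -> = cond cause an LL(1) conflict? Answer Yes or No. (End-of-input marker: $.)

FIRST([) = { [ } and FIRST(= cond) = { = }.
The FIRST sets are disjoint and neither alternative is nullable — no conflict.

No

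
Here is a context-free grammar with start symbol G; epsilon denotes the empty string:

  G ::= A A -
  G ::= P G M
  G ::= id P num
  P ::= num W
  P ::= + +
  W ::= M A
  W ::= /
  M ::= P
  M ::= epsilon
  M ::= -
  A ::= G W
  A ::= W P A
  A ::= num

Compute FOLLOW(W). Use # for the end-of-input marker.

In P ::= num W: W is at the end, add FOLLOW(P) = { #, +, -, /, id, num }.
In A ::= G W: W is at the end, add FOLLOW(A) = { #, +, -, /, id, num }.
In A ::= W P A: add FIRST(P A) = { +, num }.
Union: FOLLOW(W) = { #, +, -, /, id, num }.

{ #, +, -, /, id, num }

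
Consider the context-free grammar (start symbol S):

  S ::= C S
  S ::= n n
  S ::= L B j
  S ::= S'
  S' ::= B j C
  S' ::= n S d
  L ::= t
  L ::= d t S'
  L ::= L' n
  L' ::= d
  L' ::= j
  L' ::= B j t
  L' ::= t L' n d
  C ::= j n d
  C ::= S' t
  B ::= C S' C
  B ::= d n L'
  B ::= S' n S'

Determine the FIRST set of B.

From B ::= C S' C: add FIRST(C) = { d, j, n }.
B ::= d n L' contributes {d}.
From B ::= S' n S': add FIRST(S') = { d, j, n }.
Union: FIRST(B) = { d, j, n }.

{ d, j, n }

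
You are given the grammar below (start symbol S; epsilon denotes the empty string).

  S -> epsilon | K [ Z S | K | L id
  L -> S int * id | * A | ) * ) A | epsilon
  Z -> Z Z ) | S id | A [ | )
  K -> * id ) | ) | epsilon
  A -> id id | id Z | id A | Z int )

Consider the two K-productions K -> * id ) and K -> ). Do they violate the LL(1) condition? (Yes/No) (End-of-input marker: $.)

No

FIRST(* id )) = { * } and FIRST()) = { ) }.
The FIRST sets are disjoint and neither alternative is nullable — no conflict.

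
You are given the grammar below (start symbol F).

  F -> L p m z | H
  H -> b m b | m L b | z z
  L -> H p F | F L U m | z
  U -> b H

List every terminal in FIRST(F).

From F -> L p m z: add FIRST(L) = { b, m, z }.
From F -> H: add FIRST(H) = { b, m, z }.
Union: FIRST(F) = { b, m, z }.

{ b, m, z }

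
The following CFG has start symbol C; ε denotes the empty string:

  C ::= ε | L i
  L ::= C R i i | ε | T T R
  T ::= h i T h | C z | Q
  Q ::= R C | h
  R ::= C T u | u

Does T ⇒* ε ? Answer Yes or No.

Nullable nonterminals: C, L.
No production of T has an RHS whose symbols are all nullable, so T is not nullable.

No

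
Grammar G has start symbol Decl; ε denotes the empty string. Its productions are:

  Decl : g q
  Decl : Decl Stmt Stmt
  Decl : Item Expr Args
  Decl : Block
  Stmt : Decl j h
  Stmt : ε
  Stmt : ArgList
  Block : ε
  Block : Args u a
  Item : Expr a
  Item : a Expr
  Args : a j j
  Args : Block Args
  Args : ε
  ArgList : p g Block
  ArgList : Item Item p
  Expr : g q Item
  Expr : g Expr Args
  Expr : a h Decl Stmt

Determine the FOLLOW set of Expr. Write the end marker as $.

In Decl : Item Expr Args: add FIRST(Args)\{ε} = { a, u }.
  Since Args is nullable, also add FOLLOW(Decl) = { $, a, g, j, p, u }.
In Item : Expr a: add FIRST(a) = { a }.
In Item : a Expr: Expr is at the end, add FOLLOW(Item) = { $, a, g, j, p, u }.
In Expr : g Expr Args: add FIRST(Args)\{ε} = { a, u }.
  Since Args is nullable, also add FOLLOW(Expr) = { $, a, g, j, p, u }.
Union: FOLLOW(Expr) = { $, a, g, j, p, u }.

{ $, a, g, j, p, u }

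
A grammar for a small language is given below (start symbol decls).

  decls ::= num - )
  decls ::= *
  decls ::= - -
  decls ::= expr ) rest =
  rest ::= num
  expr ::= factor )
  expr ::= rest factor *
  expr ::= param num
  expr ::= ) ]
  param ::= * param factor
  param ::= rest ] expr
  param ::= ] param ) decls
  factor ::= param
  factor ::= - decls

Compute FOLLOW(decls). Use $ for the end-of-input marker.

decls is the start symbol, so $ ∈ FOLLOW(decls).
In param ::= ] param ) decls: decls is at the end, add FOLLOW(param) = { ), *, -, ], num }.
In factor ::= - decls: decls is at the end, add FOLLOW(factor) = { ), *, -, ], num }.
Union: FOLLOW(decls) = { $, ), *, -, ], num }.

{ $, ), *, -, ], num }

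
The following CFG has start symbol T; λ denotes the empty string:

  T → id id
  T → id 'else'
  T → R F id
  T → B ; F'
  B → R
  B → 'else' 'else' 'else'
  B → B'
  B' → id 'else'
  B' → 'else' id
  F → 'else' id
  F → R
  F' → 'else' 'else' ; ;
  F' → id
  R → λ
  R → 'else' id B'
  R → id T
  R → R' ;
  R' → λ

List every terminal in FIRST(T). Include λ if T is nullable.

T → id id contributes {id}.
T → id 'else' contributes {id}.
From T → R F id: R, F nullable, take FIRST(R) ∪ FIRST(F) ∪ {id} = { 'else', ;, id }.
From T → B ; F': B nullable, take FIRST(B) ∪ {;} = { 'else', ;, id }.
Union: FIRST(T) = { 'else', ;, id }.

{ 'else', ;, id }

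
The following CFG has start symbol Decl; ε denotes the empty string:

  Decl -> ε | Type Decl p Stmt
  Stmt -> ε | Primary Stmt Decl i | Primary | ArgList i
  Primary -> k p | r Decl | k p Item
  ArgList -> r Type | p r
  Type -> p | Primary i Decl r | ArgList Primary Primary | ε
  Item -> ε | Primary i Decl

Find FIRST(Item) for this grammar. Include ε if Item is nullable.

{ k, r, ε }

Item -> ε contributes ε.
From Item -> Primary i Decl: add FIRST(Primary) = { k, r }.
Union: FIRST(Item) = { k, r, ε }.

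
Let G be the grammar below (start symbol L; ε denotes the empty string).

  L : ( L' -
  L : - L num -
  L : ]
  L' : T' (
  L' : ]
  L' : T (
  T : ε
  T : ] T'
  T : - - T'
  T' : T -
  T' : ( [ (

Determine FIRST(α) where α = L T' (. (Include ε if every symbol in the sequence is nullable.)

{ (, -, ] }

Add FIRST(L) = { (, -, ] }; L is not nullable, stop.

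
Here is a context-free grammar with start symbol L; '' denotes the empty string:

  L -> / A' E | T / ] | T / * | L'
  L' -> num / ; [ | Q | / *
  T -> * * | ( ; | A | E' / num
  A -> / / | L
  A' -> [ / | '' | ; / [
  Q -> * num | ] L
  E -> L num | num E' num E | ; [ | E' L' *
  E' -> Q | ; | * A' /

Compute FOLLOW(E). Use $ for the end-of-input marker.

In L -> / A' E: E is at the end, add FOLLOW(L) = { $, *, /, ], num }.
In E -> num E' num E: E is at the end, add FOLLOW(E) = { $, *, /, ], num }.
Union: FOLLOW(E) = { $, *, /, ], num }.

{ $, *, /, ], num }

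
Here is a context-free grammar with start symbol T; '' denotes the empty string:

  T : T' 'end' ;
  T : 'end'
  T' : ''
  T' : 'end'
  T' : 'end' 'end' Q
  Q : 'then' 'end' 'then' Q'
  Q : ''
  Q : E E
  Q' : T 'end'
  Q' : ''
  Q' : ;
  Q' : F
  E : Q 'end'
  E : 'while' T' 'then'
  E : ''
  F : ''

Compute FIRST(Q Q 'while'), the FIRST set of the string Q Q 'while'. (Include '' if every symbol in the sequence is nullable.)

{ 'end', 'then', 'while' }

Add FIRST(Q)\{''} = { 'end', 'then', 'while' }; Q is nullable, continue.
Add FIRST(Q)\{''} = { 'end', 'then', 'while' }; Q is nullable, continue.
'while' is a terminal; add {'while'} and stop.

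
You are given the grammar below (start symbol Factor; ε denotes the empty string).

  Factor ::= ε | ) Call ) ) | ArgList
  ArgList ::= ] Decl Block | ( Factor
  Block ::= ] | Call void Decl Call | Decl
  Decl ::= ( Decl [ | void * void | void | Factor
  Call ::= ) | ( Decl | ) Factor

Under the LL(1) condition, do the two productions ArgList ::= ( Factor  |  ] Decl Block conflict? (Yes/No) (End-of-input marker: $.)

No

FIRST(( Factor) = { ( } and FIRST(] Decl Block) = { ] }.
The FIRST sets are disjoint and neither alternative is nullable — no conflict.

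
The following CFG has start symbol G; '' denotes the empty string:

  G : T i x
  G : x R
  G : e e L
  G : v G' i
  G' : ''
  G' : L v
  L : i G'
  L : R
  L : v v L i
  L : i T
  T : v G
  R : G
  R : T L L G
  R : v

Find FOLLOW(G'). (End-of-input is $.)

{ $, e, i, v, x }

In G : v G' i: add FIRST(i) = { i }.
In L : i G': G' is at the end, add FOLLOW(L) = { $, e, i, v, x }.
Union: FOLLOW(G') = { $, e, i, v, x }.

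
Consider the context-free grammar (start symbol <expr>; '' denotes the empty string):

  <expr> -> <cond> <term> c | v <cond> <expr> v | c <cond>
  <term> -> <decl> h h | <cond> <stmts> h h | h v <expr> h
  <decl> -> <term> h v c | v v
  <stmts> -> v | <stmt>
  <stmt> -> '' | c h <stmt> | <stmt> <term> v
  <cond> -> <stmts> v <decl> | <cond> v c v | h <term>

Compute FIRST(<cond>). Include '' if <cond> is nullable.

From <cond> -> <stmts> v <decl>: <stmts> nullable, take FIRST(<stmts>) ∪ {v} = { c, h, v }.
From <cond> -> <cond> v c v: add FIRST(<cond>) = { c, h, v }.
<cond> -> h <term> contributes {h}.
Union: FIRST(<cond>) = { c, h, v }.

{ c, h, v }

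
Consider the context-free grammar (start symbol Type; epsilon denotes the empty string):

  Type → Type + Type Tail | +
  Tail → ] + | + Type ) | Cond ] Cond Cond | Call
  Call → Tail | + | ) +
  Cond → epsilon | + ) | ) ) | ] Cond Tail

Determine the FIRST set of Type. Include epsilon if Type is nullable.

From Type → Type + Type Tail: add FIRST(Type) = { + }.
Type → + contributes {+}.
Union: FIRST(Type) = { + }.

{ + }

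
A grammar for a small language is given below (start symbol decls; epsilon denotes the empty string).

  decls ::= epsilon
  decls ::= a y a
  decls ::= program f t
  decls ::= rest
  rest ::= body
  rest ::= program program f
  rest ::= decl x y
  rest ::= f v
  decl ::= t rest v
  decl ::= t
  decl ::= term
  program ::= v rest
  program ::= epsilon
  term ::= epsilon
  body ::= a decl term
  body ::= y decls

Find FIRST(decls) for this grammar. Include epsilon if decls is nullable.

decls ::= epsilon contributes epsilon.
decls ::= a y a contributes {a}.
From decls ::= program f t: program nullable, take FIRST(program) ∪ {f} = { f, v }.
From decls ::= rest: add FIRST(rest) = { a, f, t, v, x, y }.
Union: FIRST(decls) = { a, f, t, v, x, y, epsilon }.

{ a, f, t, v, x, y, epsilon }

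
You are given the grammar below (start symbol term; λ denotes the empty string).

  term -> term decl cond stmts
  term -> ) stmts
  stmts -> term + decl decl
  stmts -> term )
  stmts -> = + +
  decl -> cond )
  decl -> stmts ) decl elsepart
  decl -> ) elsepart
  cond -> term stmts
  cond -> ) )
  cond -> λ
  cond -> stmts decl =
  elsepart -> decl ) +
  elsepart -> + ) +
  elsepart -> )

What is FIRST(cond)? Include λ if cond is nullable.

From cond -> term stmts: add FIRST(term) = { ) }.
cond -> ) ) contributes {)}.
cond -> λ contributes λ.
From cond -> stmts decl =: add FIRST(stmts) = { ), = }.
Union: FIRST(cond) = { ), =, λ }.

{ ), =, λ }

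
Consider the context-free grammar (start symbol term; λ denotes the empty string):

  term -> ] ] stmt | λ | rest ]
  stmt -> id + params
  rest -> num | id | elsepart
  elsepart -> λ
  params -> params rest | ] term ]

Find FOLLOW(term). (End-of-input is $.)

term is the start symbol, so $ ∈ FOLLOW(term).
In params -> ] term ]: add FIRST(]) = { ] }.
Union: FOLLOW(term) = { $, ] }.

{ $, ] }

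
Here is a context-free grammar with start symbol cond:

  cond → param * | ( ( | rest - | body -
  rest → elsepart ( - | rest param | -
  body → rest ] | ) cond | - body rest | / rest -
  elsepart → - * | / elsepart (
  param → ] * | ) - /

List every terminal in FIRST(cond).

From cond → param *: add FIRST(param) = { ), ] }.
cond → ( ( contributes {(}.
From cond → rest -: add FIRST(rest) = { -, / }.
From cond → body -: add FIRST(body) = { ), -, / }.
Union: FIRST(cond) = { (, ), -, /, ] }.

{ (, ), -, /, ] }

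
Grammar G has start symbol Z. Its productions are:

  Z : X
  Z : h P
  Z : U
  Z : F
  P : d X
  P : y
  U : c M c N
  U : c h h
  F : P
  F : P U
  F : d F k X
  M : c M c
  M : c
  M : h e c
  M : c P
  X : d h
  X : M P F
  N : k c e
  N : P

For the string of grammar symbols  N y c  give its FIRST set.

{ d, k, y }

Add FIRST(N) = { d, k, y }; N is not nullable, stop.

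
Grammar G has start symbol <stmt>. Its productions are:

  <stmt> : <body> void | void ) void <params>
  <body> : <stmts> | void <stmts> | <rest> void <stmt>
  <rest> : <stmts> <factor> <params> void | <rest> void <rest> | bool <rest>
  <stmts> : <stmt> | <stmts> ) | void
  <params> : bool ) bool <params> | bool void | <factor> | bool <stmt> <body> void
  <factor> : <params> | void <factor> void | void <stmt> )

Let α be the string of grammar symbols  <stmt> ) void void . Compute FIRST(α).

Add FIRST(<stmt>) = { bool, void }; <stmt> is not nullable, stop.

{ bool, void }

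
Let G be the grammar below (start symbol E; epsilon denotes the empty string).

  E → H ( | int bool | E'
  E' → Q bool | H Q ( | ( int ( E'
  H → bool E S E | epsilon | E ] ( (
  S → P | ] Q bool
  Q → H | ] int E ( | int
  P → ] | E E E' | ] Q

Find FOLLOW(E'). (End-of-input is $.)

{ $, (, ], bool, int }

In E → E': E' is at the end, add FOLLOW(E) = { $, (, ], bool, int }.
In E' → ( int ( E': E' is at the end, add FOLLOW(E') = { $, (, ], bool, int }.
In P → E E E': E' is at the end, add FOLLOW(P) = { (, ], bool, int }.
Union: FOLLOW(E') = { $, (, ], bool, int }.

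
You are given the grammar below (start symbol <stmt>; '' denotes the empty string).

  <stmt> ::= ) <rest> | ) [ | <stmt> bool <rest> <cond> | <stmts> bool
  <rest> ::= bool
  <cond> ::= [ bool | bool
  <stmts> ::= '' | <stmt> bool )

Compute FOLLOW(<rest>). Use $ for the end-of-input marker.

In <stmt> ::= ) <rest>: <rest> is at the end, add FOLLOW(<stmt>) = { $, bool }.
In <stmt> ::= <stmt> bool <rest> <cond>: add FIRST(<cond>) = { [, bool }.
Union: FOLLOW(<rest>) = { $, [, bool }.

{ $, [, bool }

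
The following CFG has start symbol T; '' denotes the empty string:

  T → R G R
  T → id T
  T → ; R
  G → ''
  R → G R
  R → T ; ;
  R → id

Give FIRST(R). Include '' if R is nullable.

{ ;, id }

From R → G R: G nullable, take FIRST(G) ∪ FIRST(R) = { ;, id }.
From R → T ; ;: add FIRST(T) = { ;, id }.
R → id contributes {id}.
Union: FIRST(R) = { ;, id }.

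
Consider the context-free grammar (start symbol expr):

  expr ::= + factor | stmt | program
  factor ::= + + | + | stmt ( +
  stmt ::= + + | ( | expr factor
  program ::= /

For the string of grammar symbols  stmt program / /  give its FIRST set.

Add FIRST(stmt) = { (, +, / }; stmt is not nullable, stop.

{ (, +, / }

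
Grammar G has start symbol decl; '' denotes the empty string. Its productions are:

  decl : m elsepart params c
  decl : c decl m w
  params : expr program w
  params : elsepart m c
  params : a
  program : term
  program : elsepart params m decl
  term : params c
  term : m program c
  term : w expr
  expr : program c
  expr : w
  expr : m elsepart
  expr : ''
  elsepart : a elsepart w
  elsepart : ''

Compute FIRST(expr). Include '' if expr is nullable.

{ a, m, w, '' }

From expr : program c: add FIRST(program) = { a, m, w }.
expr : w contributes {w}.
expr : m elsepart contributes {m}.
expr : '' contributes ''.
Union: FIRST(expr) = { a, m, w, '' }.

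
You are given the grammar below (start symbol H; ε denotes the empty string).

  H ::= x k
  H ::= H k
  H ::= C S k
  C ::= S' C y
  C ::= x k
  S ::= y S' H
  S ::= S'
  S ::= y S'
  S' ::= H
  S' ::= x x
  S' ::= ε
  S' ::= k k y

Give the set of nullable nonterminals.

Directly nullable (have an ε-production): S'.
S ::= S' with every symbol nullable, so S is nullable.
No other nonterminal has a production whose RHS symbols are all nullable.

{ S, S' }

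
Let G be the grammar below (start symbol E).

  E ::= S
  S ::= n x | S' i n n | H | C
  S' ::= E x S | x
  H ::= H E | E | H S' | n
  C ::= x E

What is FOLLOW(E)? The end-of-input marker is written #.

{ #, i, n, x }

E is the start symbol, so # ∈ FOLLOW(E).
In S' ::= E x S: add FIRST(x S) = { x }.
In H ::= H E: E is at the end, add FOLLOW(H) = { #, i, n, x }.
In H ::= E: E is at the end, add FOLLOW(H) = { #, i, n, x }.
In C ::= x E: E is at the end, add FOLLOW(C) = { #, i, n, x }.
Union: FOLLOW(E) = { #, i, n, x }.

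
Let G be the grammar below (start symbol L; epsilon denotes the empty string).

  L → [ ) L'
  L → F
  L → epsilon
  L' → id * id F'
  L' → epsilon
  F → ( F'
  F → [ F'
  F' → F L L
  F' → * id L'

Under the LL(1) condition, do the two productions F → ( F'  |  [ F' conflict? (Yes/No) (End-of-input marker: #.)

FIRST(( F') = { ( } and FIRST([ F') = { [ }.
The FIRST sets are disjoint and neither alternative is nullable — no conflict.

No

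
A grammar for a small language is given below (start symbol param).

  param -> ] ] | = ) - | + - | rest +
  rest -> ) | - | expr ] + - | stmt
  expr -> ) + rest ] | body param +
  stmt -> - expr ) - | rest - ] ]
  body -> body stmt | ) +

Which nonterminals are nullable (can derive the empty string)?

No nonterminal has an empty production or an RHS whose symbols are all nullable.

{ } (none)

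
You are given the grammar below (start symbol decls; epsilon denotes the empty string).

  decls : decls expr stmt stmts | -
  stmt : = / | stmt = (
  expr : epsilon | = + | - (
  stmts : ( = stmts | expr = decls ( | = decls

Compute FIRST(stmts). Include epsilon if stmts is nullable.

stmts : ( = stmts contributes {(}.
From stmts : expr = decls (: expr nullable, take FIRST(expr) ∪ {=} = { -, = }.
stmts : = decls contributes {=}.
Union: FIRST(stmts) = { (, -, = }.

{ (, -, = }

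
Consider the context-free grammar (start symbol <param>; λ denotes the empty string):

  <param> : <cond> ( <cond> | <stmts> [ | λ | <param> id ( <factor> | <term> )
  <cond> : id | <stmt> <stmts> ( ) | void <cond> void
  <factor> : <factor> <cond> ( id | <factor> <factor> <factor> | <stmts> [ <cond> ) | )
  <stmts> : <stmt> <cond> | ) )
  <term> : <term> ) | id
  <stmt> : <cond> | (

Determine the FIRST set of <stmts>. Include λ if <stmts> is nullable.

From <stmts> : <stmt> <cond>: add FIRST(<stmt>) = { (, id, void }.
<stmts> : ) ) contributes {)}.
Union: FIRST(<stmts>) = { (, ), id, void }.

{ (, ), id, void }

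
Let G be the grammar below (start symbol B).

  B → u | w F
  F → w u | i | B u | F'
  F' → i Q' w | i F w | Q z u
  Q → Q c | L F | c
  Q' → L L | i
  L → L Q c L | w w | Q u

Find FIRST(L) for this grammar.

{ c, w }

From L → L Q c L: add FIRST(L) = { c, w }.
L → w w contributes {w}.
From L → Q u: add FIRST(Q) = { c, w }.
Union: FIRST(L) = { c, w }.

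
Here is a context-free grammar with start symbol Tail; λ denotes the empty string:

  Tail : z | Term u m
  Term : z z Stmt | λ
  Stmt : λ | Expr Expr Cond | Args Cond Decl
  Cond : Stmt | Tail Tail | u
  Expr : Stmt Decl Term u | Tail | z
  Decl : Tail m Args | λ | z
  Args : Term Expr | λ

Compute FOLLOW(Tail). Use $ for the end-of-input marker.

{ $, m, u, z }

Tail is the start symbol, so $ ∈ FOLLOW(Tail).
In Cond : Tail Tail: add FIRST(Tail) = { u, z }.
In Cond : Tail Tail: Tail is at the end, add FOLLOW(Cond) = { u, z }.
In Expr : Tail: Tail is at the end, add FOLLOW(Expr) = { u, z }.
In Decl : Tail m Args: add FIRST(m Args) = { m }.
Union: FOLLOW(Tail) = { $, m, u, z }.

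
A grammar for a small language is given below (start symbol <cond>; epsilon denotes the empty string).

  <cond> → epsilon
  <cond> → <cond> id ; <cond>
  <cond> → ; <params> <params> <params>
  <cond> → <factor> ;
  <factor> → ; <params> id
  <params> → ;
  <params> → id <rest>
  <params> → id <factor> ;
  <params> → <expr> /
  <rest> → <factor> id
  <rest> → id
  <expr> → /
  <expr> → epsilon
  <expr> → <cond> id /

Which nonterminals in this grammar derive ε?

{ <cond>, <expr> }

Directly nullable (have an epsilon-production): <cond>, <expr>.
No other nonterminal has a production whose RHS symbols are all nullable.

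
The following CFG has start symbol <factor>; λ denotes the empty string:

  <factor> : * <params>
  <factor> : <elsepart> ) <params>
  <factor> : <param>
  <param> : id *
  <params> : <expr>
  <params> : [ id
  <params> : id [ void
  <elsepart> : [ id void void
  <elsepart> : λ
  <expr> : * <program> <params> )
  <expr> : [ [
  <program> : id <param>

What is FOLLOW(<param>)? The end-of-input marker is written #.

In <factor> : <param>: <param> is at the end, add FOLLOW(<factor>) = { # }.
In <program> : id <param>: <param> is at the end, add FOLLOW(<program>) = { *, [, id }.
Union: FOLLOW(<param>) = { #, *, [, id }.

{ #, *, [, id }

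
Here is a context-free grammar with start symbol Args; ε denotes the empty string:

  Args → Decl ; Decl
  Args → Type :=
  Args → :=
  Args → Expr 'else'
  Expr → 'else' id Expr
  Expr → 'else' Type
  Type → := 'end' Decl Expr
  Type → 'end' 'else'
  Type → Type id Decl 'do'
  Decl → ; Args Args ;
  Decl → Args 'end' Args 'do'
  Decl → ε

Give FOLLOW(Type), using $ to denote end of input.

In Args → Type :=: add FIRST(:=) = { := }.
In Expr → 'else' Type: Type is at the end, add FOLLOW(Expr) = { 'else', :=, id }.
In Type → Type id Decl 'do': add FIRST(id Decl 'do') = { id }.
Union: FOLLOW(Type) = { 'else', :=, id }.

{ 'else', :=, id }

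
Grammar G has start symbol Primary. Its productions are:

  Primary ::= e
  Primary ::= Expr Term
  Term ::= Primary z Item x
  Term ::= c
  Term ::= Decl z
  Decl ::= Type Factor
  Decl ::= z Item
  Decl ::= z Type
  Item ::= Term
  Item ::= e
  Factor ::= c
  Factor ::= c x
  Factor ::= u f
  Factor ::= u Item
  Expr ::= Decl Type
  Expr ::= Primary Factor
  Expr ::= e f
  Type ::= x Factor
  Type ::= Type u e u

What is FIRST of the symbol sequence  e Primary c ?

{ e }

e is a terminal; add {e} and stop.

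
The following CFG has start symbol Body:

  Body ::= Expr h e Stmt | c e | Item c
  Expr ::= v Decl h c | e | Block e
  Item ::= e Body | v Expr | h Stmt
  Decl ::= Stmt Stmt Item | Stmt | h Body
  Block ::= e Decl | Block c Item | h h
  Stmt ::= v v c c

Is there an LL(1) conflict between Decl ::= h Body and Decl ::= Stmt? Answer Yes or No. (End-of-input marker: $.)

No

FIRST(h Body) = { h } and FIRST(Stmt) = { v }.
The FIRST sets are disjoint and neither alternative is nullable — no conflict.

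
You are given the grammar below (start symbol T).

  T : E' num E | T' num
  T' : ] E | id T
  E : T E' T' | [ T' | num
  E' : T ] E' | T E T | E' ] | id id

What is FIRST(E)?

From E : T E' T': add FIRST(T) = { ], id }.
E : [ T' contributes {[}.
E : num contributes {num}.
Union: FIRST(E) = { [, ], id, num }.

{ [, ], id, num }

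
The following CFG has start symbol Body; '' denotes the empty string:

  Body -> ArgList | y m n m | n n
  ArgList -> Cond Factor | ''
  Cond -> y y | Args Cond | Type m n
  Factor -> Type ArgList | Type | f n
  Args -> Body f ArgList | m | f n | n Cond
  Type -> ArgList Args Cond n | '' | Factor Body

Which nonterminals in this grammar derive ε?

Directly nullable (have an ''-production): ArgList, Type.
Body -> ArgList with every symbol nullable, so Body is nullable.
Factor -> Type ArgList with every symbol nullable, so Factor is nullable.
No other nonterminal has a production whose RHS symbols are all nullable.

{ ArgList, Body, Factor, Type }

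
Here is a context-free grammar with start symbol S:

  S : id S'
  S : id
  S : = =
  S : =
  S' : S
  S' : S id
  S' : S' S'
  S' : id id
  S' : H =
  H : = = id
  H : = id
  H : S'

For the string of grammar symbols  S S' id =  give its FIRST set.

Add FIRST(S) = { =, id }; S is not nullable, stop.

{ =, id }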